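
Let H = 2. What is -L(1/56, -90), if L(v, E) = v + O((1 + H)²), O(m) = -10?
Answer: 559/56 ≈ 9.9821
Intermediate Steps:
L(v, E) = -10 + v (L(v, E) = v - 10 = -10 + v)
-L(1/56, -90) = -(-10 + 1/56) = -1*(-559/56) = 559/56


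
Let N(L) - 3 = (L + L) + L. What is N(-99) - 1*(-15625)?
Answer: 15331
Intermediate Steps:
N(L) = 3 + 3*L (N(L) = 3 + ((L + L) + L) = 3 + (2*L + L) = 3 + 3*L)
N(-99) - 1*(-15625) = (3 + 3*(-99)) - 1*(-15625) = (3 - 297) + 15625 = -294 + 15625 = 15331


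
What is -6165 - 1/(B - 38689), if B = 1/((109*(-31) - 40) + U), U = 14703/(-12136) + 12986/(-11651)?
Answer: -115386188499181789212/18716332357330973 ≈ -6165.0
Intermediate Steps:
U = -328902749/141396536 (U = 14703*(-1/12136) + 12986*(-1/11651) = -14703/12136 - 12986/11651 = -328902749/141396536 ≈ -2.3261)
B = -141396536/483763659333 (B = 1/((109*(-31) - 40) - 328902749/141396536) = 1/((-3379 - 40) - 328902749/141396536) = 1/(-3419 - 328902749/141396536) = 1/(-483763659333/141396536) = -141396536/483763659333 ≈ -0.00029228)
-6165 - 1/(B - 38689) = -6165 - 1/(-141396536/483763659333 - 38689) = -6165 - 1/(-18716332357330973/483763659333) = -6165 - 1*(-483763659333/18716332357330973) = -6165 + 483763659333/18716332357330973 = -115386188499181789212/18716332357330973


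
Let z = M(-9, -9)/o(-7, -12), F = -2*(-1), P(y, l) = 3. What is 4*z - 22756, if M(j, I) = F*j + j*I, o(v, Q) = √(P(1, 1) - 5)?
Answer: -22756 - 126*I*√2 ≈ -22756.0 - 178.19*I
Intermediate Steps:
F = 2
o(v, Q) = I*√2 (o(v, Q) = √(3 - 5) = √(-2) = I*√2)
M(j, I) = 2*j + I*j (M(j, I) = 2*j + j*I = 2*j + I*j)
z = -63*I*√2/2 (z = (-9*(2 - 9))/((I*√2)) = (-9*(-7))*(-I*√2/2) = 63*(-I*√2/2) = -63*I*√2/2 ≈ -44.548*I)
4*z - 22756 = 4*(-63*I*√2/2) - 22756 = -126*I*√2 - 22756 = -22756 - 126*I*√2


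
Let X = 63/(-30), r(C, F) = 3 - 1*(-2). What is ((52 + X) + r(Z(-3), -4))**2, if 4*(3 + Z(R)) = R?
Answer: 301401/100 ≈ 3014.0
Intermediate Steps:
Z(R) = -3 + R/4
r(C, F) = 5 (r(C, F) = 3 + 2 = 5)
X = -21/10 (X = 63*(-1/30) = -21/10 ≈ -2.1000)
((52 + X) + r(Z(-3), -4))**2 = ((52 - 21/10) + 5)**2 = (499/10 + 5)**2 = (549/10)**2 = 301401/100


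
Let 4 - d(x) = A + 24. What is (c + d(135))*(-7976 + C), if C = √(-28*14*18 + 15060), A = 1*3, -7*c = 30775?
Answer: 246745536/7 - 61872*√2001/7 ≈ 3.4854e+7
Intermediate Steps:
c = -30775/7 (c = -⅐*30775 = -30775/7 ≈ -4396.4)
A = 3
C = 2*√2001 (C = √(-392*18 + 15060) = √(-7056 + 15060) = √8004 = 2*√2001 ≈ 89.465)
d(x) = -23 (d(x) = 4 - (3 + 24) = 4 - 1*27 = 4 - 27 = -23)
(c + d(135))*(-7976 + C) = (-30775/7 - 23)*(-7976 + 2*√2001) = -30936*(-7976 + 2*√2001)/7 = 246745536/7 - 61872*√2001/7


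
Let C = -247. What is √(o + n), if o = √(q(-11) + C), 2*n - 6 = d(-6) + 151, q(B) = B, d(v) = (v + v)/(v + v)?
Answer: √(79 + I*√258) ≈ 8.9335 + 0.89899*I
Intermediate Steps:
d(v) = 1 (d(v) = (2*v)/((2*v)) = (2*v)*(1/(2*v)) = 1)
n = 79 (n = 3 + (1 + 151)/2 = 3 + (½)*152 = 3 + 76 = 79)
o = I*√258 (o = √(-11 - 247) = √(-258) = I*√258 ≈ 16.062*I)
√(o + n) = √(I*√258 + 79) = √(79 + I*√258)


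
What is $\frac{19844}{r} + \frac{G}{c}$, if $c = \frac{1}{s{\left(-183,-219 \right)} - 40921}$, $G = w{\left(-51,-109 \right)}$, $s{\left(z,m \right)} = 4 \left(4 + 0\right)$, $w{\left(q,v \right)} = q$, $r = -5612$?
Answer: $\frac{2926870504}{1403} \approx 2.0862 \cdot 10^{6}$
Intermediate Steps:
$s{\left(z,m \right)} = 16$ ($s{\left(z,m \right)} = 4 \cdot 4 = 16$)
$G = -51$
$c = - \frac{1}{40905}$ ($c = \frac{1}{16 - 40921} = \frac{1}{-40905} = - \frac{1}{40905} \approx -2.4447 \cdot 10^{-5}$)
$\frac{19844}{r} + \frac{G}{c} = \frac{19844}{-5612} - \frac{51}{- \frac{1}{40905}} = 19844 \left(- \frac{1}{5612}\right) - -2086155 = - \frac{4961}{1403} + 2086155 = \frac{2926870504}{1403}$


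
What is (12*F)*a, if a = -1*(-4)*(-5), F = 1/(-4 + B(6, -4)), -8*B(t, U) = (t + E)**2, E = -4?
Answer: 160/3 ≈ 53.333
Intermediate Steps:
B(t, U) = -(-4 + t)**2/8 (B(t, U) = -(t - 4)**2/8 = -(-4 + t)**2/8)
F = -2/9 (F = 1/(-4 - (-4 + 6)**2/8) = 1/(-4 - 1/8*2**2) = 1/(-4 - 1/8*4) = 1/(-4 - 1/2) = 1/(-9/2) = -2/9 ≈ -0.22222)
a = -20 (a = 4*(-5) = -20)
(12*F)*a = (12*(-2/9))*(-20) = -8/3*(-20) = 160/3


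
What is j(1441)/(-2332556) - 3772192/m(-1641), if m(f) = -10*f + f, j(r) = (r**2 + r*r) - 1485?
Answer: -8860162246565/34449519564 ≈ -257.19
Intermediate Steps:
j(r) = -1485 + 2*r**2 (j(r) = (r**2 + r**2) - 1485 = 2*r**2 - 1485 = -1485 + 2*r**2)
m(f) = -9*f
j(1441)/(-2332556) - 3772192/m(-1641) = (-1485 + 2*1441**2)/(-2332556) - 3772192/((-9*(-1641))) = (-1485 + 2*2076481)*(-1/2332556) - 3772192/14769 = (-1485 + 4152962)*(-1/2332556) - 3772192*1/14769 = 4151477*(-1/2332556) - 3772192/14769 = -4151477/2332556 - 3772192/14769 = -8860162246565/34449519564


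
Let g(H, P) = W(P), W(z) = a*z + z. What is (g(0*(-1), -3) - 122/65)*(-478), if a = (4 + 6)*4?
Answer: 3879926/65 ≈ 59691.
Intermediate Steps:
a = 40 (a = 10*4 = 40)
W(z) = 41*z (W(z) = 40*z + z = 41*z)
g(H, P) = 41*P
(g(0*(-1), -3) - 122/65)*(-478) = (41*(-3) - 122/65)*(-478) = (-123 - 122*1/65)*(-478) = (-123 - 122/65)*(-478) = -8117/65*(-478) = 3879926/65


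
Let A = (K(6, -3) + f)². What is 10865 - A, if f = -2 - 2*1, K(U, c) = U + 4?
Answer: 10829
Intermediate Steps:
K(U, c) = 4 + U
f = -4 (f = -2 - 2 = -4)
A = 36 (A = ((4 + 6) - 4)² = (10 - 4)² = 6² = 36)
10865 - A = 10865 - 1*36 = 10865 - 36 = 10829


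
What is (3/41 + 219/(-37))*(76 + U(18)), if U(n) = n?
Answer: -833592/1517 ≈ -549.50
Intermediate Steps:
(3/41 + 219/(-37))*(76 + U(18)) = (3/41 + 219/(-37))*(76 + 18) = (3*(1/41) + 219*(-1/37))*94 = (3/41 - 219/37)*94 = -8868/1517*94 = -833592/1517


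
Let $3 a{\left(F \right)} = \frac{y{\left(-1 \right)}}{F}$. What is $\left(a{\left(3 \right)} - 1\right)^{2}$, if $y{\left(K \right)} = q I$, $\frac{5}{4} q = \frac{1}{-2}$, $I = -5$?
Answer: $\frac{49}{81} \approx 0.60494$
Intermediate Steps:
$q = - \frac{2}{5}$ ($q = \frac{4}{5 \left(-2\right)} = \frac{4}{5} \left(- \frac{1}{2}\right) = - \frac{2}{5} \approx -0.4$)
$y{\left(K \right)} = 2$ ($y{\left(K \right)} = \left(- \frac{2}{5}\right) \left(-5\right) = 2$)
$a{\left(F \right)} = \frac{2}{3 F}$ ($a{\left(F \right)} = \frac{2 \frac{1}{F}}{3} = \frac{2}{3 F}$)
$\left(a{\left(3 \right)} - 1\right)^{2} = \left(\frac{2}{3 \cdot 3} - 1\right)^{2} = \left(\frac{2}{3} \cdot \frac{1}{3} - 1\right)^{2} = \left(\frac{2}{9} - 1\right)^{2} = \left(- \frac{7}{9}\right)^{2} = \frac{49}{81}$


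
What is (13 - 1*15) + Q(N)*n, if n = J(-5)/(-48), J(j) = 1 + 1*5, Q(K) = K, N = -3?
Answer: -13/8 ≈ -1.6250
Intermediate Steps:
J(j) = 6 (J(j) = 1 + 5 = 6)
n = -1/8 (n = 6/(-48) = 6*(-1/48) = -1/8 ≈ -0.12500)
(13 - 1*15) + Q(N)*n = (13 - 1*15) - 3*(-1/8) = (13 - 15) + 3/8 = -2 + 3/8 = -13/8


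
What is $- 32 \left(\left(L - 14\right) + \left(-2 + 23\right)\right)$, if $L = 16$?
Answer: $-736$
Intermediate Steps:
$- 32 \left(\left(L - 14\right) + \left(-2 + 23\right)\right) = - 32 \left(\left(16 - 14\right) + \left(-2 + 23\right)\right) = - 32 \left(2 + 21\right) = \left(-32\right) 23 = -736$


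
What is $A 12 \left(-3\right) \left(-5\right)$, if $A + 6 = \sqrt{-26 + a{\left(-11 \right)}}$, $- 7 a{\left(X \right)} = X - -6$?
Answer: $-1080 + \frac{180 i \sqrt{1239}}{7} \approx -1080.0 + 905.13 i$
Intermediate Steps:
$a{\left(X \right)} = - \frac{6}{7} - \frac{X}{7}$ ($a{\left(X \right)} = - \frac{X - -6}{7} = - \frac{X + 6}{7} = - \frac{6 + X}{7} = - \frac{6}{7} - \frac{X}{7}$)
$A = -6 + \frac{i \sqrt{1239}}{7}$ ($A = -6 + \sqrt{-26 - - \frac{5}{7}} = -6 + \sqrt{-26 + \left(- \frac{6}{7} + \frac{11}{7}\right)} = -6 + \sqrt{-26 + \frac{5}{7}} = -6 + \sqrt{- \frac{177}{7}} = -6 + \frac{i \sqrt{1239}}{7} \approx -6.0 + 5.0285 i$)
$A 12 \left(-3\right) \left(-5\right) = \left(-6 + \frac{i \sqrt{1239}}{7}\right) 12 \left(-3\right) \left(-5\right) = \left(-6 + \frac{i \sqrt{1239}}{7}\right) \left(\left(-36\right) \left(-5\right)\right) = \left(-6 + \frac{i \sqrt{1239}}{7}\right) 180 = -1080 + \frac{180 i \sqrt{1239}}{7}$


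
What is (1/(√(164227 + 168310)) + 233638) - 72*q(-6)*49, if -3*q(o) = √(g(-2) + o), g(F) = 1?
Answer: 233638 + √332537/332537 + 1176*I*√5 ≈ 2.3364e+5 + 2629.6*I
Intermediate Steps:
q(o) = -√(1 + o)/3
(1/(√(164227 + 168310)) + 233638) - 72*q(-6)*49 = (1/(√(164227 + 168310)) + 233638) - (-24)*√(1 - 6)*49 = (1/(√332537) + 233638) - (-24)*√(-5)*49 = (√332537/332537 + 233638) - (-24)*I*√5*49 = (233638 + √332537/332537) - (-24)*I*√5*49 = (233638 + √332537/332537) + (24*I*√5)*49 = (233638 + √332537/332537) + 1176*I*√5 = 233638 + √332537/332537 + 1176*I*√5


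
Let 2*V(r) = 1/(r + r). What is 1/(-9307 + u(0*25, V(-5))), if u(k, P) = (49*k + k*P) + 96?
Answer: -1/9211 ≈ -0.00010857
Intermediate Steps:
V(r) = 1/(4*r) (V(r) = 1/(2*(r + r)) = 1/(2*((2*r))) = (1/(2*r))/2 = 1/(4*r))
u(k, P) = 96 + 49*k + P*k (u(k, P) = (49*k + P*k) + 96 = 96 + 49*k + P*k)
1/(-9307 + u(0*25, V(-5))) = 1/(-9307 + (96 + 49*(0*25) + ((¼)/(-5))*(0*25))) = 1/(-9307 + (96 + 49*0 + ((¼)*(-⅕))*0)) = 1/(-9307 + (96 + 0 - 1/20*0)) = 1/(-9307 + (96 + 0 + 0)) = 1/(-9307 + 96) = 1/(-9211) = -1/9211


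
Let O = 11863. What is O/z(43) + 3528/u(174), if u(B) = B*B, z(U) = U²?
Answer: 10157985/1555009 ≈ 6.5324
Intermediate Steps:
u(B) = B²
O/z(43) + 3528/u(174) = 11863/(43²) + 3528/(174²) = 11863/1849 + 3528/30276 = 11863*(1/1849) + 3528*(1/30276) = 11863/1849 + 98/841 = 10157985/1555009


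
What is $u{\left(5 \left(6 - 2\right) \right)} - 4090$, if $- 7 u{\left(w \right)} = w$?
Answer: $- \frac{28650}{7} \approx -4092.9$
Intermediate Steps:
$u{\left(w \right)} = - \frac{w}{7}$
$u{\left(5 \left(6 - 2\right) \right)} - 4090 = - \frac{5 \left(6 - 2\right)}{7} - 4090 = - \frac{5 \cdot 4}{7} - 4090 = \left(- \frac{1}{7}\right) 20 - 4090 = - \frac{20}{7} - 4090 = - \frac{28650}{7}$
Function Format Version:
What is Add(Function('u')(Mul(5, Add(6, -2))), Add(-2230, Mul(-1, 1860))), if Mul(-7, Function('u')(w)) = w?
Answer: Rational(-28650, 7) ≈ -4092.9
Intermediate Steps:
Function('u')(w) = Mul(Rational(-1, 7), w)
Add(Function('u')(Mul(5, Add(6, -2))), Add(-2230, Mul(-1, 1860))) = Add(Mul(Rational(-1, 7), Mul(5, Add(6, -2))), Add(-2230, Mul(-1, 1860))) = Add(Mul(Rational(-1, 7), Mul(5, 4)), Add(-2230, -1860)) = Add(Mul(Rational(-1, 7), 20), -4090) = Add(Rational(-20, 7), -4090) = Rational(-28650, 7)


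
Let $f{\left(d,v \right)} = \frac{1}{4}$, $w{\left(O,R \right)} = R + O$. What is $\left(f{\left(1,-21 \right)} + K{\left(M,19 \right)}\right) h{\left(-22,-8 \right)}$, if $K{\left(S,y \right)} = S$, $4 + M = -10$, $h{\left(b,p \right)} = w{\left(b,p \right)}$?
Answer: $\frac{825}{2} \approx 412.5$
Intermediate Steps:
$w{\left(O,R \right)} = O + R$
$h{\left(b,p \right)} = b + p$
$M = -14$ ($M = -4 - 10 = -14$)
$f{\left(d,v \right)} = \frac{1}{4}$
$\left(f{\left(1,-21 \right)} + K{\left(M,19 \right)}\right) h{\left(-22,-8 \right)} = \left(\frac{1}{4} - 14\right) \left(-22 - 8\right) = \left(- \frac{55}{4}\right) \left(-30\right) = \frac{825}{2}$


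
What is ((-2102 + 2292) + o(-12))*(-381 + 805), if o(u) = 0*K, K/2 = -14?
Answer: 80560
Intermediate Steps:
K = -28 (K = 2*(-14) = -28)
o(u) = 0 (o(u) = 0*(-28) = 0)
((-2102 + 2292) + o(-12))*(-381 + 805) = ((-2102 + 2292) + 0)*(-381 + 805) = (190 + 0)*424 = 190*424 = 80560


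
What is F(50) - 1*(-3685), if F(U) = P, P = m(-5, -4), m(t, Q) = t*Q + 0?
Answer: 3705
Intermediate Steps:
m(t, Q) = Q*t (m(t, Q) = Q*t + 0 = Q*t)
P = 20 (P = -4*(-5) = 20)
F(U) = 20
F(50) - 1*(-3685) = 20 - 1*(-3685) = 20 + 3685 = 3705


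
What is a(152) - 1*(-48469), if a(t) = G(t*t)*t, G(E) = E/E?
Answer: 48621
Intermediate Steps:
G(E) = 1
a(t) = t (a(t) = 1*t = t)
a(152) - 1*(-48469) = 152 - 1*(-48469) = 152 + 48469 = 48621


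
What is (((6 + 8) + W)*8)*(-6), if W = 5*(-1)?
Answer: -432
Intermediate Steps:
W = -5
(((6 + 8) + W)*8)*(-6) = (((6 + 8) - 5)*8)*(-6) = ((14 - 5)*8)*(-6) = (9*8)*(-6) = 72*(-6) = -432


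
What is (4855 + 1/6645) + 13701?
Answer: 123304621/6645 ≈ 18556.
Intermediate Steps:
(4855 + 1/6645) + 13701 = 32261476/6645 + 13701 = 123304621/6645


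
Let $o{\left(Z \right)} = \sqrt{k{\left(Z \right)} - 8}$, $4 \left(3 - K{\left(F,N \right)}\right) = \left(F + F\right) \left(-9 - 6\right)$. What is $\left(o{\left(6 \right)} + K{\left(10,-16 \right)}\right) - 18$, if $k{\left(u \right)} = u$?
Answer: $60 + i \sqrt{2} \approx 60.0 + 1.4142 i$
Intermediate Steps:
$K{\left(F,N \right)} = 3 + \frac{15 F}{2}$ ($K{\left(F,N \right)} = 3 - \frac{\left(F + F\right) \left(-9 - 6\right)}{4} = 3 - \frac{2 F \left(-15\right)}{4} = 3 - \frac{\left(-30\right) F}{4} = 3 + \frac{15 F}{2}$)
$o{\left(Z \right)} = \sqrt{-8 + Z}$ ($o{\left(Z \right)} = \sqrt{Z - 8} = \sqrt{-8 + Z}$)
$\left(o{\left(6 \right)} + K{\left(10,-16 \right)}\right) - 18 = \left(\sqrt{-8 + 6} + \left(3 + \frac{15}{2} \cdot 10\right)\right) - 18 = \left(\sqrt{-2} + \left(3 + 75\right)\right) - 18 = \left(i \sqrt{2} + 78\right) - 18 = \left(78 + i \sqrt{2}\right) - 18 = 60 + i \sqrt{2}$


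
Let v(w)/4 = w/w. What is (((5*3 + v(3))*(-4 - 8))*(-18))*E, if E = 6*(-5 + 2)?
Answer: -73872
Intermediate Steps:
v(w) = 4 (v(w) = 4*(w/w) = 4*1 = 4)
E = -18 (E = 6*(-3) = -18)
(((5*3 + v(3))*(-4 - 8))*(-18))*E = (((5*3 + 4)*(-4 - 8))*(-18))*(-18) = (((15 + 4)*(-12))*(-18))*(-18) = ((19*(-12))*(-18))*(-18) = -228*(-18)*(-18) = 4104*(-18) = -73872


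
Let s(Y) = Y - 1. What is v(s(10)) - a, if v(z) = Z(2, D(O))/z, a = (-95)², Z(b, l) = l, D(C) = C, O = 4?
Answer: -81221/9 ≈ -9024.6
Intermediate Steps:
s(Y) = -1 + Y
a = 9025
v(z) = 4/z
v(s(10)) - a = 4/(-1 + 10) - 1*9025 = 4/9 - 9025 = -81221/9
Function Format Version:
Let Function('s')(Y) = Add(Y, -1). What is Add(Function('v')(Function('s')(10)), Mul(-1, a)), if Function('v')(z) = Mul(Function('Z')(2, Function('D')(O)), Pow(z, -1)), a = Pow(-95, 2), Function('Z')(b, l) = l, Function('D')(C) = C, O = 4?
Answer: Rational(-81221, 9) ≈ -9024.6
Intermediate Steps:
Function('s')(Y) = Add(-1, Y)
a = 9025
Function('v')(z) = Mul(4, Pow(z, -1))
Add(Function('v')(Function('s')(10)), Mul(-1, a)) = Add(Mul(4, Pow(Add(-1, 10), -1)), Mul(-1, 9025)) = Add(Mul(4, Pow(9, -1)), -9025) = Add(Mul(4, Rational(1, 9)), -9025) = Add(Rational(4, 9), -9025) = Rational(-81221, 9)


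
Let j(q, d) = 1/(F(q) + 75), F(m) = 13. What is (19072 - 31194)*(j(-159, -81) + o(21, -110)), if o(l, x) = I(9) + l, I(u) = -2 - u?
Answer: -485431/4 ≈ -1.2136e+5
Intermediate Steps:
o(l, x) = -11 + l (o(l, x) = (-2 - 1*9) + l = (-2 - 9) + l = -11 + l)
j(q, d) = 1/88 (j(q, d) = 1/(13 + 75) = 1/88)
(19072 - 31194)*(j(-159, -81) + o(21, -110)) = (19072 - 31194)*(1/88 + (-11 + 21)) = -12122*(1/88 + 10) = -12122*881/88 = -485431/4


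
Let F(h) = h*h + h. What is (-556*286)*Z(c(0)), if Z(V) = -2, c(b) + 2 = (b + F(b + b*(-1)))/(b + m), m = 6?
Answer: 318032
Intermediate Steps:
F(h) = h + h² (F(h) = h² + h = h + h²)
c(b) = -2 + b/(6 + b) (c(b) = -2 + (b + (b + b*(-1))*(1 + (b + b*(-1))))/(b + 6) = -2 + (b + (b - b)*(1 + (b - b)))/(6 + b) = -2 + (b + 0*(1 + 0))/(6 + b) = -2 + (b + 0*1)/(6 + b) = -2 + (b + 0)/(6 + b) = -2 + b/(6 + b))
(-556*286)*Z(c(0)) = -556*286*(-2) = -159016*(-2) = 318032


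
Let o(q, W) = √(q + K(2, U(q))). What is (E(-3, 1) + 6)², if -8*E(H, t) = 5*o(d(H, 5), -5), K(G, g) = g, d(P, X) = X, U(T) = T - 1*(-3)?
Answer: 2629/64 - 15*√13/2 ≈ 14.036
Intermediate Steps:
U(T) = 3 + T (U(T) = T + 3 = 3 + T)
o(q, W) = √(3 + 2*q) (o(q, W) = √(q + (3 + q)) = √(3 + 2*q))
E(H, t) = -5*√13/8 (E(H, t) = -5*√(3 + 2*5)/8 = -5*√(3 + 10)/8 = -5*√13/8)
(E(-3, 1) + 6)² = (-5*√13/8 + 6)² = (6 - 5*√13/8)²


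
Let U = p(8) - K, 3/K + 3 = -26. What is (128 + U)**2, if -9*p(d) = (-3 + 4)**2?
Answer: 1115960836/68121 ≈ 16382.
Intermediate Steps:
K = -3/29 (K = 3/(-3 - 26) = 3/(-29) = 3*(-1/29) = -3/29 ≈ -0.10345)
p(d) = -1/9 (p(d) = -(-3 + 4)**2/9 = -1/9*1**2 = -1/9*1 = -1/9)
U = -2/261 (U = -1/9 - 1*(-3/29) = -1/9 + 3/29 = -2/261 ≈ -0.0076628)
(128 + U)**2 = (128 - 2/261)**2 = (33406/261)**2 = 1115960836/68121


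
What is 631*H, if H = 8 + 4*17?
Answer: 47956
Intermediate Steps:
H = 76 (H = 8 + 68 = 76)
631*H = 631*76 = 47956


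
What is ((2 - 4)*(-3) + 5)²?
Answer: 121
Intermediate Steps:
((2 - 4)*(-3) + 5)² = (-2*(-3) + 5)² = (6 + 5)² = 11² = 121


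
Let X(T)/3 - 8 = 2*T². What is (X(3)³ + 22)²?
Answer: 225220481476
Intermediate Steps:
X(T) = 24 + 6*T² (X(T) = 24 + 3*(2*T²) = 24 + 6*T²)
(X(3)³ + 22)² = ((24 + 6*3²)³ + 22)² = ((24 + 6*9)³ + 22)² = ((24 + 54)³ + 22)² = (78³ + 22)² = (474552 + 22)² = 474574² = 225220481476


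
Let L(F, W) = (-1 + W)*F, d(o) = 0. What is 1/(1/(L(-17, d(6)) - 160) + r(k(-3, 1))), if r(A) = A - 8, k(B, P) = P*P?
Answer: -143/1002 ≈ -0.14271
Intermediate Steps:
k(B, P) = P²
L(F, W) = F*(-1 + W)
r(A) = -8 + A
1/(1/(L(-17, d(6)) - 160) + r(k(-3, 1))) = 1/(1/(-17*(-1 + 0) - 160) + (-8 + 1²)) = 1/(1/(-17*(-1) - 160) + (-8 + 1)) = 1/(1/(17 - 160) - 7) = 1/(1/(-143) - 7) = 1/(-1/143 - 7) = 1/(-1002/143) = -143/1002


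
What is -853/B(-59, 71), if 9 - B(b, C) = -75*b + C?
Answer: 853/4487 ≈ 0.19010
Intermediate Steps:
B(b, C) = 9 - C + 75*b (B(b, C) = 9 - (-75*b + C) = 9 - (C - 75*b) = 9 + (-C + 75*b) = 9 - C + 75*b)
-853/B(-59, 71) = -853/(9 - 1*71 + 75*(-59)) = -853/(9 - 71 - 4425) = -853/(-4487) = -853*(-1/4487) = 853/4487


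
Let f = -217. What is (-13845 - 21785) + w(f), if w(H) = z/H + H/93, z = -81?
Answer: -23196406/651 ≈ -35632.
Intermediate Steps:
w(H) = -81/H + H/93
(-13845 - 21785) + w(f) = (-13845 - 21785) + (-81/(-217) + (1/93)*(-217)) = -35630 + (-81*(-1/217) - 7/3) = -35630 + (81/217 - 7/3) = -35630 - 1276/651 = -23196406/651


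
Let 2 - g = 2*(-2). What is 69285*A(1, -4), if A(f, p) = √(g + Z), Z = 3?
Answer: 207855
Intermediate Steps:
g = 6 (g = 2 - 2*(-2) = 2 - 1*(-4) = 2 + 4 = 6)
A(f, p) = 3 (A(f, p) = √(6 + 3) = √9 = 3)
69285*A(1, -4) = 69285*3 = 207855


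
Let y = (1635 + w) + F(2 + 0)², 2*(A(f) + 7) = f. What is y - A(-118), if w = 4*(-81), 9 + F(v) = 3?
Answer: 1413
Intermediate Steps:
F(v) = -6 (F(v) = -9 + 3 = -6)
A(f) = -7 + f/2
w = -324
y = 1347 (y = (1635 - 324) + (-6)² = 1311 + 36 = 1347)
y - A(-118) = 1347 - (-7 + (½)*(-118)) = 1347 - (-7 - 59) = 1347 - 1*(-66) = 1347 + 66 = 1413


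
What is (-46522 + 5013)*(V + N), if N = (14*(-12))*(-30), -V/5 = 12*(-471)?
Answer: -1382249700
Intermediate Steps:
V = 28260 (V = -60*(-471) = -5*(-5652) = 28260)
N = 5040 (N = -168*(-30) = 5040)
(-46522 + 5013)*(V + N) = (-46522 + 5013)*(28260 + 5040) = -41509*33300 = -1382249700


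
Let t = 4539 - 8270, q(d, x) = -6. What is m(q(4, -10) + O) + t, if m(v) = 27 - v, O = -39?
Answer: -3659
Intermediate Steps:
t = -3731
m(q(4, -10) + O) + t = (27 - (-6 - 39)) - 3731 = (27 - 1*(-45)) - 3731 = (27 + 45) - 3731 = 72 - 3731 = -3659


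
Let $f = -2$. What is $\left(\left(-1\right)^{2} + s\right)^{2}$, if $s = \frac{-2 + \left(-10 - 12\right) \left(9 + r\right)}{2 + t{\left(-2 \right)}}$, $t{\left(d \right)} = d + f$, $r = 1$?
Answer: $12544$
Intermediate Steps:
$t{\left(d \right)} = -2 + d$ ($t{\left(d \right)} = d - 2 = -2 + d$)
$s = 111$ ($s = \frac{-2 + \left(-10 - 12\right) \left(9 + 1\right)}{2 - 4} = \frac{-2 - 220}{2 - 4} = \frac{-2 - 220}{-2} = \left(-222\right) \left(- \frac{1}{2}\right) = 111$)
$\left(\left(-1\right)^{2} + s\right)^{2} = \left(\left(-1\right)^{2} + 111\right)^{2} = \left(1 + 111\right)^{2} = 112^{2} = 12544$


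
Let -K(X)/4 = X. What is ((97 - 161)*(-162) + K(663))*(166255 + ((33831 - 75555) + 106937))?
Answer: 1786007088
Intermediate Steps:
K(X) = -4*X
((97 - 161)*(-162) + K(663))*(166255 + ((33831 - 75555) + 106937)) = ((97 - 161)*(-162) - 4*663)*(166255 + ((33831 - 75555) + 106937)) = (-64*(-162) - 2652)*(166255 + (-41724 + 106937)) = (10368 - 2652)*(166255 + 65213) = 7716*231468 = 1786007088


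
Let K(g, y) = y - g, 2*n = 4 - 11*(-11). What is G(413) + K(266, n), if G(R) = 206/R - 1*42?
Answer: -202371/826 ≈ -245.00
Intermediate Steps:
n = 125/2 (n = (4 - 11*(-11))/2 = (4 + 121)/2 = (½)*125 = 125/2 ≈ 62.500)
G(R) = -42 + 206/R (G(R) = 206/R - 42 = -42 + 206/R)
G(413) + K(266, n) = (-42 + 206/413) + (125/2 - 1*266) = (-42 + 206*(1/413)) + (125/2 - 266) = (-42 + 206/413) - 407/2 = -17140/413 - 407/2 = -202371/826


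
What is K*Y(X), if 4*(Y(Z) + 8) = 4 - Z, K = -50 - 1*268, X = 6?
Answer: 2703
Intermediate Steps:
K = -318 (K = -50 - 268 = -318)
Y(Z) = -7 - Z/4 (Y(Z) = -8 + (4 - Z)/4 = -8 + (1 - Z/4) = -7 - Z/4)
K*Y(X) = -318*(-7 - 1/4*6) = -318*(-7 - 3/2) = -318*(-17/2) = 2703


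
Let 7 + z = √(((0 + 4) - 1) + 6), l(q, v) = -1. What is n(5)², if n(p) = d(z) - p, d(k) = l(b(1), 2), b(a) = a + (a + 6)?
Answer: 36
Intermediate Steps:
b(a) = 6 + 2*a (b(a) = a + (6 + a) = 6 + 2*a)
z = -4 (z = -7 + √(((0 + 4) - 1) + 6) = -7 + √((4 - 1) + 6) = -7 + √(3 + 6) = -7 + √9 = -7 + 3 = -4)
d(k) = -1
n(p) = -1 - p
n(5)² = (-1 - 1*5)² = (-1 - 5)² = (-6)² = 36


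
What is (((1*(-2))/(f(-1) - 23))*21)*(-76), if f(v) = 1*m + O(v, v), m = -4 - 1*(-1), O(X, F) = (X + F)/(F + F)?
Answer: -3192/25 ≈ -127.68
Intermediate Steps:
O(X, F) = (F + X)/(2*F) (O(X, F) = (F + X)/((2*F)) = (F + X)*(1/(2*F)) = (F + X)/(2*F))
m = -3 (m = -4 + 1 = -3)
f(v) = -2 (f(v) = 1*(-3) + (v + v)/(2*v) = -3 + (2*v)/(2*v) = -3 + 1 = -2)
(((1*(-2))/(f(-1) - 23))*21)*(-76) = (((1*(-2))/(-2 - 23))*21)*(-76) = (-2/(-25)*21)*(-76) = (-2*(-1/25)*21)*(-76) = ((2/25)*21)*(-76) = (42/25)*(-76) = -3192/25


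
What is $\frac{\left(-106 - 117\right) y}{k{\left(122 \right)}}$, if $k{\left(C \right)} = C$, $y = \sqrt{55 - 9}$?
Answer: $- \frac{223 \sqrt{46}}{122} \approx -12.397$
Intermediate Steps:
$y = \sqrt{46} \approx 6.7823$
$\frac{\left(-106 - 117\right) y}{k{\left(122 \right)}} = \frac{\left(-106 - 117\right) \sqrt{46}}{122} = - 223 \sqrt{46} \cdot \frac{1}{122} = - \frac{223 \sqrt{46}}{122}$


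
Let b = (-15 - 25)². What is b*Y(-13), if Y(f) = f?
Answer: -20800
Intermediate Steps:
b = 1600 (b = (-40)² = 1600)
b*Y(-13) = 1600*(-13) = -20800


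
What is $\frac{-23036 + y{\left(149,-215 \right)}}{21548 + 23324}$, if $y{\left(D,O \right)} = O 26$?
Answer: $- \frac{14313}{22436} \approx -0.63795$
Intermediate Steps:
$y{\left(D,O \right)} = 26 O$
$\frac{-23036 + y{\left(149,-215 \right)}}{21548 + 23324} = \frac{-23036 + 26 \left(-215\right)}{21548 + 23324} = \frac{-23036 - 5590}{44872} = \left(-28626\right) \frac{1}{44872} = - \frac{14313}{22436}$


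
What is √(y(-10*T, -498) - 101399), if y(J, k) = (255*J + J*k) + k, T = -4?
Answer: I*√111617 ≈ 334.09*I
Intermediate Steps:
y(J, k) = k + 255*J + J*k
√(y(-10*T, -498) - 101399) = √((-498 + 255*(-10*(-4)) - 10*(-4)*(-498)) - 101399) = √((-498 + 255*40 + 40*(-498)) - 101399) = √((-498 + 10200 - 19920) - 101399) = √(-10218 - 101399) = √(-111617) = I*√111617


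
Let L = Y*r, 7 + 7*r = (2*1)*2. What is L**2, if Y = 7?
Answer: 9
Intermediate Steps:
r = -3/7 (r = -1 + ((2*1)*2)/7 = -1 + (2*2)/7 = -1 + (1/7)*4 = -1 + 4/7 = -3/7 ≈ -0.42857)
L = -3 (L = 7*(-3/7) = -3)
L**2 = (-3)**2 = 9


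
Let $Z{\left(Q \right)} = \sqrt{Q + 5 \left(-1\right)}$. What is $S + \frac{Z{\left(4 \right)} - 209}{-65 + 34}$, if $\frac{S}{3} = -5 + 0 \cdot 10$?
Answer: $- \frac{256}{31} - \frac{i}{31} \approx -8.2581 - 0.032258 i$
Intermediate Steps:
$S = -15$ ($S = 3 \left(-5 + 0 \cdot 10\right) = 3 \left(-5 + 0\right) = 3 \left(-5\right) = -15$)
$Z{\left(Q \right)} = \sqrt{-5 + Q}$ ($Z{\left(Q \right)} = \sqrt{Q - 5} = \sqrt{-5 + Q}$)
$S + \frac{Z{\left(4 \right)} - 209}{-65 + 34} = -15 + \frac{\sqrt{-5 + 4} - 209}{-65 + 34} = -15 + \frac{\sqrt{-1} - 209}{-31} = -15 + \left(i - 209\right) \left(- \frac{1}{31}\right) = -15 + \left(-209 + i\right) \left(- \frac{1}{31}\right) = -15 + \left(\frac{209}{31} - \frac{i}{31}\right) = - \frac{256}{31} - \frac{i}{31}$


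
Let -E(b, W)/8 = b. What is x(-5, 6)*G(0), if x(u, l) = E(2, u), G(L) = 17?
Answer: -272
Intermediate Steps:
E(b, W) = -8*b
x(u, l) = -16 (x(u, l) = -8*2 = -16)
x(-5, 6)*G(0) = -16*17 = -272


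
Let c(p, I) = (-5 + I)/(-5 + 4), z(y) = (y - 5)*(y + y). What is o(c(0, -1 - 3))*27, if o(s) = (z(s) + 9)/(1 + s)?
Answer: 2187/10 ≈ 218.70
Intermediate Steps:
z(y) = 2*y*(-5 + y) (z(y) = (-5 + y)*(2*y) = 2*y*(-5 + y))
c(p, I) = 5 - I (c(p, I) = (-5 + I)/(-1) = (-5 + I)*(-1) = 5 - I)
o(s) = (9 + 2*s*(-5 + s))/(1 + s) (o(s) = (2*s*(-5 + s) + 9)/(1 + s) = (9 + 2*s*(-5 + s))/(1 + s))
o(c(0, -1 - 3))*27 = ((9 + 2*(5 - (-1 - 3))*(-5 + (5 - (-1 - 3))))/(1 + (5 - (-1 - 3))))*27 = ((9 + 2*(5 - 1*(-4))*(-5 + (5 - 1*(-4))))/(1 + (5 - 1*(-4))))*27 = ((9 + 2*(5 + 4)*(-5 + (5 + 4)))/(1 + (5 + 4)))*27 = ((9 + 2*9*(-5 + 9))/(1 + 9))*27 = ((9 + 2*9*4)/10)*27 = ((9 + 72)/10)*27 = ((⅒)*81)*27 = (81/10)*27 = 2187/10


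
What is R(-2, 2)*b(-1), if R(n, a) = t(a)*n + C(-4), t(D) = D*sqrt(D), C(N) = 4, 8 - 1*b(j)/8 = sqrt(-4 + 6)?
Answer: 320 - 288*sqrt(2) ≈ -87.293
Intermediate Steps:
b(j) = 64 - 8*sqrt(2) (b(j) = 64 - 8*sqrt(-4 + 6) = 64 - 8*sqrt(2))
t(D) = D**(3/2)
R(n, a) = 4 + n*a**(3/2) (R(n, a) = a**(3/2)*n + 4 = n*a**(3/2) + 4 = 4 + n*a**(3/2))
R(-2, 2)*b(-1) = (4 - 4*sqrt(2))*(64 - 8*sqrt(2))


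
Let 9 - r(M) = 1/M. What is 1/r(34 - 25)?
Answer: 9/80 ≈ 0.11250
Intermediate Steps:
r(M) = 9 - 1/M
1/r(34 - 25) = 1/(9 - 1/(34 - 25)) = 1/(9 - 1/9) = 1/(80/9) = 9/80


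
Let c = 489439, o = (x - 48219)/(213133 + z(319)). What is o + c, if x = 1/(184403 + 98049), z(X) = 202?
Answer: 29492061996794393/60256897420 ≈ 4.8944e+5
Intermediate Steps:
x = 1/282452 ≈ 3.5404e-6
o = -13619552987/60256897420 (o = (1/282452 - 48219)/(213133 + 202) = -13619552987/282452/213335 = -13619552987/282452*1/213335 = -13619552987/60256897420 ≈ -0.22602)
o + c = -13619552987/60256897420 + 489439 = 29492061996794393/60256897420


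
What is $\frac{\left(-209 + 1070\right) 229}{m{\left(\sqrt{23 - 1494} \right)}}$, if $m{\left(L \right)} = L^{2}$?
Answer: $- \frac{197169}{1471} \approx -134.04$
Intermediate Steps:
$\frac{\left(-209 + 1070\right) 229}{m{\left(\sqrt{23 - 1494} \right)}} = \frac{\left(-209 + 1070\right) 229}{\left(\sqrt{23 - 1494}\right)^{2}} = \frac{861 \cdot 229}{\left(\sqrt{-1471}\right)^{2}} = \frac{197169}{\left(i \sqrt{1471}\right)^{2}} = \frac{197169}{-1471} = 197169 \left(- \frac{1}{1471}\right) = - \frac{197169}{1471}$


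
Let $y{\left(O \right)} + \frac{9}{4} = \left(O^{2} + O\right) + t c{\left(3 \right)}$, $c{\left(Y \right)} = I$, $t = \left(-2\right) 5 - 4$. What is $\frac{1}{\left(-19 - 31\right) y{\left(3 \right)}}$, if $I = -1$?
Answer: $- \frac{2}{2375} \approx -0.00084211$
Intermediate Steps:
$t = -14$ ($t = -10 - 4 = -14$)
$c{\left(Y \right)} = -1$
$y{\left(O \right)} = \frac{47}{4} + O + O^{2}$ ($y{\left(O \right)} = - \frac{9}{4} - \left(-14 - O - O^{2}\right) = - \frac{9}{4} + \left(\left(O + O^{2}\right) + 14\right) = - \frac{9}{4} + \left(14 + O + O^{2}\right) = \frac{47}{4} + O + O^{2}$)
$\frac{1}{\left(-19 - 31\right) y{\left(3 \right)}} = \frac{1}{\left(-19 - 31\right) \left(\frac{47}{4} + 3 + 3^{2}\right)} = \frac{1}{\left(-50\right) \left(\frac{47}{4} + 3 + 9\right)} = \frac{1}{\left(-50\right) \frac{95}{4}} = \frac{1}{- \frac{2375}{2}} = - \frac{2}{2375}$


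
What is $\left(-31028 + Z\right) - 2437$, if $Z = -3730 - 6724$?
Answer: $-43919$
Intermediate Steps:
$Z = -10454$
$\left(-31028 + Z\right) - 2437 = \left(-31028 - 10454\right) - 2437 = -41482 - 2437 = -43919$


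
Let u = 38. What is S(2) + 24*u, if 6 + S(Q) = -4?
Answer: 902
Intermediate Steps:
S(Q) = -10 (S(Q) = -6 - 4 = -10)
S(2) + 24*u = -10 + 24*38 = -10 + 912 = 902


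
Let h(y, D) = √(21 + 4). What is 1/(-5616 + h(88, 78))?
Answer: -1/5611 ≈ -0.00017822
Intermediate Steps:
h(y, D) = 5 (h(y, D) = √25 = 5)
1/(-5616 + h(88, 78)) = 1/(-5616 + 5) = 1/(-5611) = -1/5611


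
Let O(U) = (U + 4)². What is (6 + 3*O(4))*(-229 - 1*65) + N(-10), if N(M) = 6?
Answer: -58206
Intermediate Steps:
O(U) = (4 + U)²
(6 + 3*O(4))*(-229 - 1*65) + N(-10) = (6 + 3*(4 + 4)²)*(-229 - 1*65) + 6 = (6 + 3*8²)*(-229 - 65) + 6 = (6 + 3*64)*(-294) + 6 = (6 + 192)*(-294) + 6 = 198*(-294) + 6 = -58212 + 6 = -58206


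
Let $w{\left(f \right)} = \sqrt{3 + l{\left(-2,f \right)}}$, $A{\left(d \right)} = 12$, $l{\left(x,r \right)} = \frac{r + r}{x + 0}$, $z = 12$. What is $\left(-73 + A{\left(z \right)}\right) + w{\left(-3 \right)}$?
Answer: $-61 + \sqrt{6} \approx -58.551$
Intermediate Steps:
$l{\left(x,r \right)} = \frac{2 r}{x}$
$w{\left(f \right)} = \sqrt{3 - f}$ ($w{\left(f \right)} = \sqrt{3 + \frac{2 f}{-2}} = \sqrt{3 + 2 f \left(- \frac{1}{2}\right)} = \sqrt{3 - f}$)
$\left(-73 + A{\left(z \right)}\right) + w{\left(-3 \right)} = \left(-73 + 12\right) + \sqrt{3 - -3} = -61 + \sqrt{3 + 3} = -61 + \sqrt{6}$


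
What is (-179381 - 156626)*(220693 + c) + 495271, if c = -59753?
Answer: -54076471309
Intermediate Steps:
(-179381 - 156626)*(220693 + c) + 495271 = (-179381 - 156626)*(220693 - 59753) + 495271 = -336007*160940 + 495271 = -54076966580 + 495271 = -54076471309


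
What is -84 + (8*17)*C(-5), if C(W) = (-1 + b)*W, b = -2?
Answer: 1956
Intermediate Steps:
C(W) = -3*W (C(W) = (-1 - 2)*W = -3*W)
-84 + (8*17)*C(-5) = -84 + (8*17)*(-3*(-5)) = -84 + 136*15 = -84 + 2040 = 1956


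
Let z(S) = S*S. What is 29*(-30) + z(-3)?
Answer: -861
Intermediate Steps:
z(S) = S²
29*(-30) + z(-3) = 29*(-30) + (-3)² = -870 + 9 = -861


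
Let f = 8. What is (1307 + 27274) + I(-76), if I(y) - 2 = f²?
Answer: 28647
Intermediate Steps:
I(y) = 66 (I(y) = 2 + 8² = 2 + 64 = 66)
(1307 + 27274) + I(-76) = (1307 + 27274) + 66 = 28581 + 66 = 28647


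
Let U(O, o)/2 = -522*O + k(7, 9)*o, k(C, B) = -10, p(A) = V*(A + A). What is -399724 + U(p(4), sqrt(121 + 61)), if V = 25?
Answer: -608524 - 20*sqrt(182) ≈ -6.0879e+5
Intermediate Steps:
p(A) = 50*A (p(A) = 25*(A + A) = 25*(2*A) = 50*A)
U(O, o) = -1044*O - 20*o (U(O, o) = 2*(-522*O - 10*o) = -1044*O - 20*o)
-399724 + U(p(4), sqrt(121 + 61)) = -399724 + (-52200*4 - 20*sqrt(121 + 61)) = -399724 + (-1044*200 - 20*sqrt(182)) = -399724 + (-208800 - 20*sqrt(182)) = -608524 - 20*sqrt(182)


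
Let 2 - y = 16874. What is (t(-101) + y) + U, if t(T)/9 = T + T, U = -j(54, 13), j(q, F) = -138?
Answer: -18552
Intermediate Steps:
y = -16872 (y = 2 - 1*16874 = 2 - 16874 = -16872)
U = 138 (U = -1*(-138) = 138)
t(T) = 18*T (t(T) = 9*(T + T) = 9*(2*T) = 18*T)
(t(-101) + y) + U = (18*(-101) - 16872) + 138 = (-1818 - 16872) + 138 = -18690 + 138 = -18552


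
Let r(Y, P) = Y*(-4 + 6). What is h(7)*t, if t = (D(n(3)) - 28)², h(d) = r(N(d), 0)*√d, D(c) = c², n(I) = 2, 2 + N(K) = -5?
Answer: -8064*√7 ≈ -21335.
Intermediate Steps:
N(K) = -7 (N(K) = -2 - 5 = -7)
r(Y, P) = 2*Y (r(Y, P) = Y*2 = 2*Y)
h(d) = -14*√d (h(d) = (2*(-7))*√d = -14*√d)
t = 576 (t = (2² - 28)² = (4 - 28)² = (-24)² = 576)
h(7)*t = -14*√7*576 = -8064*√7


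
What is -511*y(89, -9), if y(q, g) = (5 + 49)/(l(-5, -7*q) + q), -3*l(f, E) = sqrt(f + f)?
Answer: -22102794/71299 - 82782*I*sqrt(10)/71299 ≈ -310.0 - 3.6716*I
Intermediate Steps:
l(f, E) = -sqrt(2)*sqrt(f)/3 (l(f, E) = -sqrt(f + f)/3 = -sqrt(2)*sqrt(f)/3)
y(q, g) = 54/(q - I*sqrt(10)/3) (y(q, g) = (5 + 49)/(-sqrt(2)*sqrt(-5)/3 + q) = 54/(-sqrt(2)*I*sqrt(5)/3 + q) = 54/(-I*sqrt(10)/3 + q) = 54/(q - I*sqrt(10)/3))
-511*y(89, -9) = -82782/(3*89 - I*sqrt(10)) = -82782/(267 - I*sqrt(10))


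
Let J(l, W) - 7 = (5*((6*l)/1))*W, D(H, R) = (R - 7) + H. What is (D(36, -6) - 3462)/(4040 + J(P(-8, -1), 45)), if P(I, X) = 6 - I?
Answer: -3439/22947 ≈ -0.14987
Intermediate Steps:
D(H, R) = -7 + H + R (D(H, R) = (-7 + R) + H = -7 + H + R)
J(l, W) = 7 + 30*W*l (J(l, W) = 7 + (5*((6*l)/1))*W = 7 + (5*((6*l)*1))*W = 7 + (5*(6*l))*W = 7 + (30*l)*W = 7 + 30*W*l)
(D(36, -6) - 3462)/(4040 + J(P(-8, -1), 45)) = ((-7 + 36 - 6) - 3462)/(4040 + (7 + 30*45*(6 - 1*(-8)))) = (23 - 3462)/(4040 + (7 + 30*45*(6 + 8))) = -3439/(4040 + (7 + 30*45*14)) = -3439/(4040 + (7 + 18900)) = -3439/(4040 + 18907) = -3439/22947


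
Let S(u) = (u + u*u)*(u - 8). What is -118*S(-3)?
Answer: 7788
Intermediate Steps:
S(u) = (-8 + u)*(u + u²) (S(u) = (u + u²)*(-8 + u) = (-8 + u)*(u + u²))
-118*S(-3) = -(-354)*(-8 + (-3)² - 7*(-3)) = -(-354)*(-8 + 9 + 21) = -(-354)*22 = -118*(-66) = 7788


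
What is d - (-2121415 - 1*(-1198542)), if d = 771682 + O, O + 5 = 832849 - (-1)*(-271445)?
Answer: 2255954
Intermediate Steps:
O = 561399 (O = -5 + (832849 - (-1)*(-271445)) = -5 + (832849 - 1*271445) = -5 + (832849 - 271445) = -5 + 561404 = 561399)
d = 1333081 (d = 771682 + 561399 = 1333081)
d - (-2121415 - 1*(-1198542)) = 1333081 - (-2121415 - 1*(-1198542)) = 1333081 - (-2121415 + 1198542) = 1333081 - 1*(-922873) = 1333081 + 922873 = 2255954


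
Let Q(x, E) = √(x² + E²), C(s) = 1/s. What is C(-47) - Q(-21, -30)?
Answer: -1/47 - 3*√149 ≈ -36.641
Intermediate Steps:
Q(x, E) = √(E² + x²)
C(-47) - Q(-21, -30) = 1/(-47) - √((-30)² + (-21)²) = -1/47 - √(900 + 441) = -1/47 - √1341 = -1/47 - 3*√149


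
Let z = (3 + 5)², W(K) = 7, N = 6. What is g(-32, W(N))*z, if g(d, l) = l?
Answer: 448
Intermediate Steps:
z = 64 (z = 8² = 64)
g(-32, W(N))*z = 7*64 = 448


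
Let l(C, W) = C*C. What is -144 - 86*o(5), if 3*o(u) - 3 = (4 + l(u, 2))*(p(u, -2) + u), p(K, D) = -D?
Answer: -18148/3 ≈ -6049.3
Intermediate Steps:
l(C, W) = C**2
o(u) = 1 + (2 + u)*(4 + u**2)/3 (o(u) = 1 + ((4 + u**2)*(-1*(-2) + u))/3 = 1 + ((4 + u**2)*(2 + u))/3 = 1 + ((2 + u)*(4 + u**2))/3 = 1 + (2 + u)*(4 + u**2)/3)
-144 - 86*o(5) = -144 - 86*(11/3 + (1/3)*5**3 + (2/3)*5**2 + (4/3)*5) = -144 - 86*(11/3 + (1/3)*125 + (2/3)*25 + 20/3) = -144 - 86*(11/3 + 125/3 + 50/3 + 20/3) = -144 - 86*206/3 = -144 - 17716/3 = -18148/3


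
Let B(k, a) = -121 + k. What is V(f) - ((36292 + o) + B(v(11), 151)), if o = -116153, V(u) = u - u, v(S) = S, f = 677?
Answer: 79971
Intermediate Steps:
V(u) = 0
V(f) - ((36292 + o) + B(v(11), 151)) = 0 - ((36292 - 116153) + (-121 + 11)) = 0 - (-79861 - 110) = 0 - 1*(-79971) = 0 + 79971 = 79971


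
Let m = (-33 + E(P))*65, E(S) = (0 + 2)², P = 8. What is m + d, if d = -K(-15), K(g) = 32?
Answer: -1917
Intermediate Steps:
E(S) = 4 (E(S) = 2² = 4)
m = -1885 (m = (-33 + 4)*65 = -29*65 = -1885)
d = -32 (d = -1*32 = -32)
m + d = -1885 - 32 = -1917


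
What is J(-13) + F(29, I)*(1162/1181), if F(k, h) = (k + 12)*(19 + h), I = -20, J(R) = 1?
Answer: -46461/1181 ≈ -39.340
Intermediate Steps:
F(k, h) = (12 + k)*(19 + h)
J(-13) + F(29, I)*(1162/1181) = 1 + (228 + 12*(-20) + 19*29 - 20*29)*(1162/1181) = 1 + (228 - 240 + 551 - 580)*(1162*(1/1181)) = 1 - 41*1162/1181 = 1 - 47642/1181 = -46461/1181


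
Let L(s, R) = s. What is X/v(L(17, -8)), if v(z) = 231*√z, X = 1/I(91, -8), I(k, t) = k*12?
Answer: √17/4288284 ≈ 9.6148e-7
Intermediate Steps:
I(k, t) = 12*k
X = 1/1092 (X = 1/(12*91) = 1/1092 ≈ 0.00091575)
X/v(L(17, -8)) = 1/(1092*((231*√17))) = (√17/3927)/1092 = √17/4288284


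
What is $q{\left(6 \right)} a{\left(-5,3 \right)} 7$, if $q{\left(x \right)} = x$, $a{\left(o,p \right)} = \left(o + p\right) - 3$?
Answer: $-210$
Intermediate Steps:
$a{\left(o,p \right)} = -3 + o + p$
$q{\left(6 \right)} a{\left(-5,3 \right)} 7 = 6 \left(-3 - 5 + 3\right) 7 = 6 \left(-5\right) 7 = \left(-30\right) 7 = -210$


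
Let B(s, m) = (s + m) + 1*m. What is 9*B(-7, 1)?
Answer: -45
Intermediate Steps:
B(s, m) = s + 2*m (B(s, m) = (m + s) + m = s + 2*m)
9*B(-7, 1) = 9*(-7 + 2*1) = 9*(-7 + 2) = 9*(-5) = -45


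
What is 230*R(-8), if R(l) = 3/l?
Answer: -345/4 ≈ -86.250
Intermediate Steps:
230*R(-8) = 230*(3/(-8)) = 230*(3*(-⅛)) = 230*(-3/8) = -345/4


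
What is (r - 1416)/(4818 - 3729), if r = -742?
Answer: -2158/1089 ≈ -1.9816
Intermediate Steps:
(r - 1416)/(4818 - 3729) = (-742 - 1416)/(4818 - 3729) = -2158/1089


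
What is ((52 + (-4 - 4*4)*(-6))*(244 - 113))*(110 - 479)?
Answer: -8314308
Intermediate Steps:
((52 + (-4 - 4*4)*(-6))*(244 - 113))*(110 - 479) = ((52 + (-4 - 16)*(-6))*131)*(-369) = ((52 - 20*(-6))*131)*(-369) = ((52 + 120)*131)*(-369) = (172*131)*(-369) = 22532*(-369) = -8314308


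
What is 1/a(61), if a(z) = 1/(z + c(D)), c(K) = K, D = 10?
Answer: 71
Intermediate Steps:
a(z) = 1/(10 + z) (a(z) = 1/(z + 10) = 1/(10 + z))
1/a(61) = 1/(1/(10 + 61)) = 1/(1/71) = 71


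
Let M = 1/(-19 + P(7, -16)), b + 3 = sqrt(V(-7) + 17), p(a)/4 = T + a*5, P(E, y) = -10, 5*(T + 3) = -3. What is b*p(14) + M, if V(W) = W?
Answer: -115541/145 + 1328*sqrt(10)/5 ≈ 43.066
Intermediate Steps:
T = -18/5 (T = -3 + (1/5)*(-3) = -3 - 3/5 = -18/5 ≈ -3.6000)
p(a) = -72/5 + 20*a (p(a) = 4*(-18/5 + a*5) = 4*(-18/5 + 5*a) = -72/5 + 20*a)
b = -3 + sqrt(10) (b = -3 + sqrt(-7 + 17) = -3 + sqrt(10) ≈ 0.16228)
M = -1/29 (M = 1/(-19 - 10) = 1/(-29) = -1/29 ≈ -0.034483)
b*p(14) + M = (-3 + sqrt(10))*(-72/5 + 20*14) - 1/29 = (-3 + sqrt(10))*(-72/5 + 280) - 1/29 = (-3 + sqrt(10))*(1328/5) - 1/29 = (-3984/5 + 1328*sqrt(10)/5) - 1/29 = -115541/145 + 1328*sqrt(10)/5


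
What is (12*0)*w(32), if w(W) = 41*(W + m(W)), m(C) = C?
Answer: 0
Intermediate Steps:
w(W) = 82*W (w(W) = 41*(W + W) = 41*(2*W) = 82*W)
(12*0)*w(32) = (12*0)*(82*32) = 0*2624 = 0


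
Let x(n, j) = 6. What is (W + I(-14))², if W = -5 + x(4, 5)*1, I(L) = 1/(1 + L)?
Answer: 144/169 ≈ 0.85207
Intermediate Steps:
W = 1 (W = -5 + 6*1 = -5 + 6 = 1)
(W + I(-14))² = (1 + 1/(1 - 14))² = (1 + 1/(-13))² = (1 - 1/13)² = (12/13)² = 144/169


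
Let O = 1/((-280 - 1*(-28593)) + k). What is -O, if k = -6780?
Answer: -1/21533 ≈ -4.6440e-5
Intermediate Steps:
O = 1/21533 (O = 1/((-280 - 1*(-28593)) - 6780) = 1/((-280 + 28593) - 6780) = 1/(28313 - 6780) = 1/21533 ≈ 4.6440e-5)
-O = -1*1/21533 = -1/21533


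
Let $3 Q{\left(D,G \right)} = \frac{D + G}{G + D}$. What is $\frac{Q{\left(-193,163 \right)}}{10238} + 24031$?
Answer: $\frac{738088135}{30714} \approx 24031.0$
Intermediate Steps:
$Q{\left(D,G \right)} = \frac{1}{3}$ ($Q{\left(D,G \right)} = \frac{\left(D + G\right) \frac{1}{G + D}}{3} = \frac{\left(D + G\right) \frac{1}{D + G}}{3} = \frac{1}{3} \cdot 1 = \frac{1}{3}$)
$\frac{Q{\left(-193,163 \right)}}{10238} + 24031 = \frac{1}{3 \cdot 10238} + 24031 = \frac{1}{3} \cdot \frac{1}{10238} + 24031 = \frac{1}{30714} + 24031 = \frac{738088135}{30714}$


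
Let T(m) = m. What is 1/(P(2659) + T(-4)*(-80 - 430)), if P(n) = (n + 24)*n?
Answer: 1/7136137 ≈ 1.4013e-7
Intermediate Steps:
P(n) = n*(24 + n) (P(n) = (24 + n)*n = n*(24 + n))
1/(P(2659) + T(-4)*(-80 - 430)) = 1/(2659*(24 + 2659) - 4*(-80 - 430)) = 1/(2659*2683 - 4*(-510)) = 1/(7134097 + 2040) = 1/7136137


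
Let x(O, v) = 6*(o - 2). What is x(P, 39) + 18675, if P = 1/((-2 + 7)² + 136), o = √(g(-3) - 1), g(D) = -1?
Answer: 18663 + 6*I*√2 ≈ 18663.0 + 8.4853*I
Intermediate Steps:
o = I*√2 (o = √(-1 - 1) = √(-2) = I*√2 ≈ 1.4142*I)
P = 1/161 (P = 1/(5² + 136) = 1/(25 + 136) = 1/161 ≈ 0.0062112)
x(O, v) = -12 + 6*I*√2 (x(O, v) = 6*(I*√2 - 2) = 6*(-2 + I*√2) = -12 + 6*I*√2)
x(P, 39) + 18675 = (-12 + 6*I*√2) + 18675 = 18663 + 6*I*√2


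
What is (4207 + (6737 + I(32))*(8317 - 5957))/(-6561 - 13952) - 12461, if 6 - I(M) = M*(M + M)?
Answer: -266696900/20513 ≈ -13001.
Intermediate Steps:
I(M) = 6 - 2*M**2 (I(M) = 6 - M*(M + M) = 6 - M*2*M = 6 - 2*M**2)
(4207 + (6737 + I(32))*(8317 - 5957))/(-6561 - 13952) - 12461 = (4207 + (6737 + (6 - 2*32**2))*(8317 - 5957))/(-6561 - 13952) - 12461 = (4207 + (6737 + (6 - 2*1024))*2360)/(-20513) - 12461 = (4207 + (6737 + (6 - 2048))*2360)*(-1/20513) - 12461 = (4207 + (6737 - 2042)*2360)*(-1/20513) - 12461 = (4207 + 4695*2360)*(-1/20513) - 12461 = (4207 + 11080200)*(-1/20513) - 12461 = 11084407*(-1/20513) - 12461 = -11084407/20513 - 12461 = -266696900/20513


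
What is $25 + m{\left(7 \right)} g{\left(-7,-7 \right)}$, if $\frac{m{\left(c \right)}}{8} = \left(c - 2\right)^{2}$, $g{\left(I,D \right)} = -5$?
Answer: $-975$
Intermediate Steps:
$m{\left(c \right)} = 8 \left(-2 + c\right)^{2}$ ($m{\left(c \right)} = 8 \left(c - 2\right)^{2} = 8 \left(-2 + c\right)^{2}$)
$25 + m{\left(7 \right)} g{\left(-7,-7 \right)} = 25 + 8 \left(-2 + 7\right)^{2} \left(-5\right) = 25 + 8 \cdot 5^{2} \left(-5\right) = 25 + 8 \cdot 25 \left(-5\right) = 25 + 200 \left(-5\right) = 25 - 1000 = -975$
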